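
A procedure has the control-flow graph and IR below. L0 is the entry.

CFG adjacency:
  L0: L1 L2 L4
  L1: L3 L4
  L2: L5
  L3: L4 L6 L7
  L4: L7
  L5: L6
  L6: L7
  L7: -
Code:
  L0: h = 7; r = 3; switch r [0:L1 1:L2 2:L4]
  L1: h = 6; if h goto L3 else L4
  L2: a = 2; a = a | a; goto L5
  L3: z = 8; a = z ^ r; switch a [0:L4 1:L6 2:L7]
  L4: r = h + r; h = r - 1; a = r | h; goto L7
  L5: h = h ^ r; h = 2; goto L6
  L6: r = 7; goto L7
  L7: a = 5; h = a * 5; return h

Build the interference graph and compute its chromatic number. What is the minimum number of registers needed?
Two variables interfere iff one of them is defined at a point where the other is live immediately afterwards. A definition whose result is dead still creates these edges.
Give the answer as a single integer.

Per-block:
  L0: def={h,r} ue=∅
  L1: def={h} ue=∅
  L2: def={a} ue=∅
  L3: def={a,z} ue={r}
  L4: def={a,h,r} ue={h,r}
  L5: def={h} ue={h,r}
  L6: def={r} ue=∅
  L7: def={a,h} ue=∅

Backward fixpoint:
  live L0: ∅→{h,r}
  live L1: {r}→{h,r}
  live L2: {h,r}→{h,r}
  live L3: {h,r}→{h,r}
  live L4: {h,r}→∅
  live L5: {h,r}→∅
  live L6: ∅→∅
  live L7: ∅→∅

Interfere edges:
  a: {h,r}
  h: {a,r,z}
  r: {a,h,z}
  z: {h,r}

Registers:
  {a,h,r} pairwise interfere (3-clique) ⇒ χ ≥ 3
  3-colouring: R0={h}  R1={r}  R2={a,z}
  χ = 3

Answer: 3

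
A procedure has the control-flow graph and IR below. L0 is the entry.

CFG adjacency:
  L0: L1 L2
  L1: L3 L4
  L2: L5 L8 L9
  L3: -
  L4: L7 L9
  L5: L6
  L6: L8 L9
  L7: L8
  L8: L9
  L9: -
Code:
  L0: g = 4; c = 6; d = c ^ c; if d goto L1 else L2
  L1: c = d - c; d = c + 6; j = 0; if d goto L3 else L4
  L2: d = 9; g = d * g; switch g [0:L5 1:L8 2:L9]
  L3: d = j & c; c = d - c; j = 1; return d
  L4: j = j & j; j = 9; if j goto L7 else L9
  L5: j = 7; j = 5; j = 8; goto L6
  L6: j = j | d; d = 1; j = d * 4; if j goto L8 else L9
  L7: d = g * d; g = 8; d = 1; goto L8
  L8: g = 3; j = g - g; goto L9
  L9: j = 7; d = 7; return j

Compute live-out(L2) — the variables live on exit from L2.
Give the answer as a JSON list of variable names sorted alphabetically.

Answer: ["d"]

Derivation:
Per-block:
  L0 def {c,d,g} use ∅
  L1 def {c,d,j} use {c,d}
  L2 def {d,g} use {g}
  L3 def {c,d,j} use {c,j}
  L4 def {j} use {j}
  L5 def {j} use ∅
  L6 def {d,j} use {d,j}
  L7 def {d,g} use {d,g}
  L8 def {g,j} use ∅
  L9 def {d,j} use ∅

Backward fixpoint:
  live L0: ∅→{c,d,g}
  live L1: {c,d,g}→{c,d,g,j}
  live L2: {g}→{d}
  live L3: {c,j}→∅
  live L4: {d,g,j}→{d,g}
  live L5: {d}→{d,j}
  live L6: {d,j}→∅
  live L7: {d,g}→∅
  live L8: ∅→∅
  live L9: ∅→∅

live-out(L2) = ["d"]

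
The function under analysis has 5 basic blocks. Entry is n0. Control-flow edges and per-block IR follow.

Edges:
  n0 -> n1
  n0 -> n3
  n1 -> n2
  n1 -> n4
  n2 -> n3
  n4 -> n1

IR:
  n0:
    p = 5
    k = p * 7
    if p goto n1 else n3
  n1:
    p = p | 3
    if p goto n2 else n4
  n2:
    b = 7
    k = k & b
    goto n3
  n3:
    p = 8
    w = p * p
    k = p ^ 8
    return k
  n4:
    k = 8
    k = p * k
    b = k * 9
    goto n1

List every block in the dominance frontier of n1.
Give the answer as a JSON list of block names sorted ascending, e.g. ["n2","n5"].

idom tree: n1←n0 n2←n1 n3←n0 n4←n1
Dom at joins:
  n1: preds {n0,n4}: {n0} ∩ {n0,n1,n4} = {n0}; idom=n0
  n3: preds {n0,n2}: {n0} ∩ {n0,n1,n2} = {n0}; idom=n0

Frontier:
  n1←n0: walk · to n0
  n1←n4: walk n4→n1 to n0
  n3←n0: walk · to n0
  n3←n2: walk n2→n1 to n0
  DF(n0)=∅
  DF(n1)={n1,n3}
  DF(n2)={n3}
  DF(n3)=∅
  DF(n4)={n1}

DF(n1) = ["n1", "n3"]

Answer: ["n1", "n3"]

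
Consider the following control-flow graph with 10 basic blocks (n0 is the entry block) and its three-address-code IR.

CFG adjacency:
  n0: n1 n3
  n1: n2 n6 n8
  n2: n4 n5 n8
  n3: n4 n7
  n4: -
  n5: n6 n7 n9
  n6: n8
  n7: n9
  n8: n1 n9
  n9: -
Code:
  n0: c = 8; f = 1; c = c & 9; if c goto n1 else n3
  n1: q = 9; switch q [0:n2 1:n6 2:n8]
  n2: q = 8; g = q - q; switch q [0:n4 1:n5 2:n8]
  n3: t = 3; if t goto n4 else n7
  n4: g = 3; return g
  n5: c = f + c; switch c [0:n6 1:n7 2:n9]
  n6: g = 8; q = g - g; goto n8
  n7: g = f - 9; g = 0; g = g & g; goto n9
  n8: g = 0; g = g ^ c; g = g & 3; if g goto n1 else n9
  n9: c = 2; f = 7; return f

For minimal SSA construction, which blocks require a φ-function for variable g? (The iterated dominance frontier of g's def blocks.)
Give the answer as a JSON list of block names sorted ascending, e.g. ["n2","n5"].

idom tree: n1←n0 n2←n1 n3←n0 n4←n0 n5←n2 n6←n1 n7←n0 n8←n1 n9←n0
Join-block Dom:
  n1: preds {n0,n8}: {n0} ∩ {n0,n1,n8} = {n0}; idom=n0
  n4: preds {n2,n3}: {n0,n1,n2} ∩ {n0,n3} = {n0}; idom=n0
  n6: preds {n1,n5}: {n0,n1} ∩ {n0,n1,n2,n5} = {n0,n1}; idom=n1
  n7: preds {n3,n5}: {n0,n3} ∩ {n0,n1,n2,n5} = {n0}; idom=n0
  n8: preds {n1,n2,n6}: {n0,n1} ∩ {n0,n1,n2} ∩ {n0,n1,n6} = {n0,n1}; idom=n1
  n9: preds {n5,n7,n8}: {n0,n1,n2,n5} ∩ {n0,n7} ∩ {n0,n1,n8} = {n0}; idom=n0

Frontier:
  join n1 pred n0: · stop@n0
  join n1 pred n8: n8→n1 stop@n0
  join n4 pred n2: n2→n1 stop@n0
  join n4 pred n3: n3 stop@n0
  join n6 pred n1: · stop@n1
  join n6 pred n5: n5→n2 stop@n1
  join n7 pred n3: n3 stop@n0
  join n7 pred n5: n5→n2→n1 stop@n0
  join n8 pred n1: · stop@n1
  join n8 pred n2: n2 stop@n1
  join n8 pred n6: n6 stop@n1
  join n9 pred n5: n5→n2→n1 stop@n0
  join n9 pred n7: n7 stop@n0
  join n9 pred n8: n8→n1 stop@n0
  n0: DF=∅
  n1: DF={n1,n4,n7,n9}
  n2: DF={n4,n6,n7,n8,n9}
  n3: DF={n4,n7}
  n4: DF=∅
  n5: DF={n6,n7,n9}
  n6: DF={n8}
  n7: DF={n9}
  n8: DF={n1,n9}
  n9: DF=∅

φ for g: defs {n2,n4,n6,n7,n8}
  DF⁺ = {n1,n4,n6,n7,n8,n9}

Answer: ["n1", "n4", "n6", "n7", "n8", "n9"]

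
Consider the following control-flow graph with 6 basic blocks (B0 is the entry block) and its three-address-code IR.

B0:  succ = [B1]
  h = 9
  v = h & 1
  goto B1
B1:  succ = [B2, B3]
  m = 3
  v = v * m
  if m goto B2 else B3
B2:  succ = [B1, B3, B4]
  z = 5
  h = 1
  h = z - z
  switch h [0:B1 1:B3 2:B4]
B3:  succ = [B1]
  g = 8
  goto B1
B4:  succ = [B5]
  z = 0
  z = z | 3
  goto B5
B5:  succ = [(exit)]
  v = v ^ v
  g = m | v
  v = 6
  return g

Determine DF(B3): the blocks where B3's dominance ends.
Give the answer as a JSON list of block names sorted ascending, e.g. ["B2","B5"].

idom tree: B1←B0 B2←B1 B3←B1 B4←B2 B5←B4
Dom∩ at merges:
  B1: preds {B0,B2,B3}: {B0} ∩ {B0,B1,B2} ∩ {B0,B1,B3} = {B0}; idom=B0
  B3: preds {B1,B2}: {B0,B1} ∩ {B0,B1,B2} = {B0,B1}; idom=B1

Frontier:
  join B1 pred B0: · stop@B0
  join B1 pred B2: B2→B1 stop@B0
  join B1 pred B3: B3→B1 stop@B0
  join B3 pred B1: · stop@B1
  join B3 pred B2: B2 stop@B1
  B0: DF=∅
  B1: DF={B1}
  B2: DF={B1,B3}
  B3: DF={B1}
  B4: DF=∅
  B5: DF=∅

DF(B3) = ["B1"]

Answer: ["B1"]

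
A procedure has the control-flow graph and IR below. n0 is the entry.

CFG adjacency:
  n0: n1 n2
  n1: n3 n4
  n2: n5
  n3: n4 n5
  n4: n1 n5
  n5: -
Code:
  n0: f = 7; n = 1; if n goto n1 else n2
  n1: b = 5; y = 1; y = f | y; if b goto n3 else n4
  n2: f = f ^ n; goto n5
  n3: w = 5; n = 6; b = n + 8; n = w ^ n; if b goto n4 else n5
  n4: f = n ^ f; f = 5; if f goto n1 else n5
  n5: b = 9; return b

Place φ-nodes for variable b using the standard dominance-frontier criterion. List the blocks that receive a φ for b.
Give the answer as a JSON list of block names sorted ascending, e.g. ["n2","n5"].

idom tree: n1←n0 n2←n0 n3←n1 n4←n1 n5←n0
Join-block Dom:
  n1: preds {n0,n4}: {n0} ∩ {n0,n1,n4} = {n0}; idom=n0
  n4: preds {n1,n3}: {n0,n1} ∩ {n0,n1,n3} = {n0,n1}; idom=n1
  n5: preds {n2,n3,n4}: {n0,n2} ∩ {n0,n1,n3} ∩ {n0,n1,n4} = {n0}; idom=n0

DF derivation:
  n1←n0: walk · to n0
  n1←n4: walk n4→n1 to n0
  n4←n1: walk · to n1
  n4←n3: walk n3 to n1
  n5←n2: walk n2 to n0
  n5←n3: walk n3→n1 to n0
  n5←n4: walk n4→n1 to n0
  n0 → ∅
  n1 → {n1,n5}
  n2 → {n5}
  n3 → {n4,n5}
  n4 → {n1,n5}
  n5 → ∅

φ for b: defs {n1,n3,n5}
  DF⁺ = {n1,n4,n5}

Answer: ["n1", "n4", "n5"]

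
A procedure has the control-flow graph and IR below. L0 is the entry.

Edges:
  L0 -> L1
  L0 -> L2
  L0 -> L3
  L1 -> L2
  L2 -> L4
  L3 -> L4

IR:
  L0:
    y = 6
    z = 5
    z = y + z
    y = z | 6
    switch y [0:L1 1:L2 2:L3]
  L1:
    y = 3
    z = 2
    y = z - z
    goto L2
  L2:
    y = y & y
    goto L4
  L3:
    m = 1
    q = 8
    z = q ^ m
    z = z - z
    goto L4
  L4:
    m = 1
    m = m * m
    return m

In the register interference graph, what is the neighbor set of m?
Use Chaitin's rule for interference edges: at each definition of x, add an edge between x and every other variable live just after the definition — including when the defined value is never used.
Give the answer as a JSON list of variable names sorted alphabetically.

Per-block:
  L0: def={y,z} ue=∅
  L1: def={y,z} ue=∅
  L2: def={y} ue={y}
  L3: def={m,q,z} ue=∅
  L4: def={m} ue=∅

Live sets:
  L0: in=∅ out={y}
  L1: in=∅ out={y}
  L2: in={y} out=∅
  L3: in=∅ out=∅
  L4: in=∅ out=∅

Interfere edges:
  m↔{q}
  q↔{m}
  y↔{z}
  z↔{y}

N(m) = ["q"]

Answer: ["q"]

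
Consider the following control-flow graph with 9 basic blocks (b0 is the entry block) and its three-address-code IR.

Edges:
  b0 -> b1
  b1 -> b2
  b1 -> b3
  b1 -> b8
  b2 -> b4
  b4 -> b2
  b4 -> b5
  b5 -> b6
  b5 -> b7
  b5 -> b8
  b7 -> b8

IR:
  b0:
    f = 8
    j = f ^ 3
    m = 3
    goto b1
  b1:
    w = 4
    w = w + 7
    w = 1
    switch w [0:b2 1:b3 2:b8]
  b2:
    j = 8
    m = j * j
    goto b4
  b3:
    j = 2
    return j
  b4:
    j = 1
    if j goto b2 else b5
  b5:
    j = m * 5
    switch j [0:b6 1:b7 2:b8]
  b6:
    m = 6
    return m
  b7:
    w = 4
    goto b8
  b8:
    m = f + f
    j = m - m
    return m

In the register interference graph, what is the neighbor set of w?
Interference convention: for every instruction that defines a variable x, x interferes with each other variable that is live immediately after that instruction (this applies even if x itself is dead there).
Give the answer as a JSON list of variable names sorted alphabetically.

Answer: ["f"]

Working:
def/use:
  b0: {f,j,m} / ∅
  b1: {w} / ∅
  b2: {j,m} / ∅
  b3: {j} / ∅
  b4: {j} / ∅
  b5: {j} / {m}
  b6: {m} / ∅
  b7: {w} / ∅
  b8: {j,m} / {f}

Liveness:
  live b0: ∅→{f}
  live b1: {f}→{f}
  live b2: {f}→{f,m}
  live b3: ∅→∅
  live b4: {f,m}→{f,m}
  live b5: {f,m}→{f}
  live b6: ∅→∅
  live b7: {f}→{f}
  live b8: {f}→∅

Interference:
  f↔{j,m,w}
  j↔{f,m}
  m↔{f,j}
  w↔{f}

N(w) = ["f"]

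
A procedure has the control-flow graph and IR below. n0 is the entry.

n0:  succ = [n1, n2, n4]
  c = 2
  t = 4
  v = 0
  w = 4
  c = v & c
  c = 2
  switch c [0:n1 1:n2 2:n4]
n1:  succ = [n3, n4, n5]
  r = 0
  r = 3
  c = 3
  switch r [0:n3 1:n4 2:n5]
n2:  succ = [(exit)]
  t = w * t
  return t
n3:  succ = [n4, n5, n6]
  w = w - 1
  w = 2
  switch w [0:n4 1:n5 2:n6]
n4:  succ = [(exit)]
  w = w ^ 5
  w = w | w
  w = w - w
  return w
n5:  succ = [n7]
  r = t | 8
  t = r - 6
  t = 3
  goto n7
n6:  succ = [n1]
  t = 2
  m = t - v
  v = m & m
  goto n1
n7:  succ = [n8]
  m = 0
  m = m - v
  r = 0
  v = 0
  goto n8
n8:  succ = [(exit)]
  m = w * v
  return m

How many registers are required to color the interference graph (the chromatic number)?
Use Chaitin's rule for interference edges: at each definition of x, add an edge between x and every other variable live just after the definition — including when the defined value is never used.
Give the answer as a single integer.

Answer: 5

Analysis:
Per-block:
  n0: {c,t,v,w} / ∅
  n1: {c,r} / ∅
  n2: {t} / {t,w}
  n3: {w} / {w}
  n4: {w} / {w}
  n5: {r,t} / {t}
  n6: {m,t,v} / {v}
  n7: {m,r,v} / {v}
  n8: {m} / {v,w}

Backward fixpoint:
  n0 li=∅ lo={t,v,w}
  n1 li={t,v,w} lo={t,v,w}
  n2 li={t,w} lo=∅
  n3 li={t,v,w} lo={t,v,w}
  n4 li={w} lo=∅
  n5 li={t,v,w} lo={v,w}
  n6 li={v,w} lo={t,v,w}
  n7 li={v,w} lo={v,w}
  n8 li={v,w} lo=∅

Interference:
  c: {r,t,v,w}
  m: {t,v,w}
  r: {c,t,v,w}
  t: {c,m,r,v,w}
  v: {c,m,r,t,w}
  w: {c,m,r,t,v}

Chromatic number:
  lower bound: {c,r,t,v,w} mutually conflict ⇒ χ ≥ 5
  assign c→c3 m→c3 r→c4 t→c0 v→c1 w→c2 — no edge inside a register ⇒ χ ≤ 5
  χ = 5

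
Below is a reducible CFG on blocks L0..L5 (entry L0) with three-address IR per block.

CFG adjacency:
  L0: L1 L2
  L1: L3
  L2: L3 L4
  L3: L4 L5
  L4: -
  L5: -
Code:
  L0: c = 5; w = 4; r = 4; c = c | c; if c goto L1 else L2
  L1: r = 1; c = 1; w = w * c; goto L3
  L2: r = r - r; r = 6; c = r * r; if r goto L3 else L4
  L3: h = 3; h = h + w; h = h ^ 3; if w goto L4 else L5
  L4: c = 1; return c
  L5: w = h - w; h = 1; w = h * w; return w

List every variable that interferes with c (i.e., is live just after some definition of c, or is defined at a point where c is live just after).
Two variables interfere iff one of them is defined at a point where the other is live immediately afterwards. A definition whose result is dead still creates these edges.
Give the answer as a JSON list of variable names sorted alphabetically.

def/use:
  L0: def={c,r,w} ue=∅
  L1: def={c,r,w} ue={w}
  L2: def={c,r} ue={r}
  L3: def={h} ue={w}
  L4: def={c} ue=∅
  L5: def={h,w} ue={h,w}

Live sets:
  L0 li=∅ lo={r,w}
  L1 li={w} lo={w}
  L2 li={r,w} lo={w}
  L3 li={w} lo={h,w}
  L4 li=∅ lo=∅
  L5 li={h,w} lo=∅

Interference:
  c — {r,w}
  h — {w}
  r — {c,w}
  w — {c,h,r}

N(c) = ["r", "w"]

Answer: ["r", "w"]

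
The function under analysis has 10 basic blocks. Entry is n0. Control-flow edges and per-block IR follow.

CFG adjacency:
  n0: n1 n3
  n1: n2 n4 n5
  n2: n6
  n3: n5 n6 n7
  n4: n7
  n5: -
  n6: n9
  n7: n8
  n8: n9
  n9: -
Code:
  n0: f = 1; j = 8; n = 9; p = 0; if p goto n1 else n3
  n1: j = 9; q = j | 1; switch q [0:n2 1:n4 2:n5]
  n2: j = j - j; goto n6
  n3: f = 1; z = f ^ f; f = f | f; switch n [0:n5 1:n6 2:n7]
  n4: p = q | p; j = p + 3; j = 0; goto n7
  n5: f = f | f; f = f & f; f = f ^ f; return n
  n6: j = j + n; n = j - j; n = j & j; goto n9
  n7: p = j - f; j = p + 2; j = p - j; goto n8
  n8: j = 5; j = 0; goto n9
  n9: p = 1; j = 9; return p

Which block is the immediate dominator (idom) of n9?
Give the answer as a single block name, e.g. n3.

idom tree: n1←n0 n2←n1 n3←n0 n4←n1 n5←n0 n6←n0 n7←n0 n8←n7 n9←n0
Dom∩ at merges:
  n5: preds {n1,n3}: {n0,n1} ∩ {n0,n3} = {n0}; idom=n0
  n6: preds {n2,n3}: {n0,n1,n2} ∩ {n0,n3} = {n0}; idom=n0
  n7: preds {n3,n4}: {n0,n3} ∩ {n0,n1,n4} = {n0}; idom=n0
  n9: preds {n6,n8}: {n0,n6} ∩ {n0,n7,n8} = {n0}; idom=n0

idom(n9) = n0

Answer: n0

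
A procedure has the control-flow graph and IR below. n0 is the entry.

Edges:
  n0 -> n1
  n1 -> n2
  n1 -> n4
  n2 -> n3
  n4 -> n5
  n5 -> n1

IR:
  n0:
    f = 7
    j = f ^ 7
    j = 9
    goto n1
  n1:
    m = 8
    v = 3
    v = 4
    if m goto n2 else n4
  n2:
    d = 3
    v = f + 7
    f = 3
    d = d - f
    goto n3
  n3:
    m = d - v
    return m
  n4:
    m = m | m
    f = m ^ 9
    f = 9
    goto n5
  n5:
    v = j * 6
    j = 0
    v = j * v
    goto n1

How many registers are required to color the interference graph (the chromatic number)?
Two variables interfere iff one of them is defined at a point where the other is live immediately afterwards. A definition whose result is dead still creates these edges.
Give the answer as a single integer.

Answer: 4

Derivation:
Per-block:
  n0: def={f,j} ue=∅
  n1: def={m,v} ue=∅
  n2: def={d,f,v} ue={f}
  n3: def={m} ue={d,v}
  n4: def={f,m} ue={m}
  n5: def={j,v} ue={j}

Backward fixpoint:
  live n0: ∅→{f,j}
  live n1: {f,j}→{f,j,m}
  live n2: {f}→{d,v}
  live n3: {d,v}→∅
  live n4: {j,m}→{f,j}
  live n5: {f,j}→{f,j}

Interference:
  d↔{f,v}
  f↔{d,j,m,v}
  j↔{f,m,v}
  m↔{f,j,v}
  v↔{d,f,j,m}

Colouring:
  clique {f,j,m,v} ⇒ need ≥ 4
  assign d→c2 f→c0 j→c2 m→c3 v→c1 — no edge inside a register ⇒ χ ≤ 4
  χ = 4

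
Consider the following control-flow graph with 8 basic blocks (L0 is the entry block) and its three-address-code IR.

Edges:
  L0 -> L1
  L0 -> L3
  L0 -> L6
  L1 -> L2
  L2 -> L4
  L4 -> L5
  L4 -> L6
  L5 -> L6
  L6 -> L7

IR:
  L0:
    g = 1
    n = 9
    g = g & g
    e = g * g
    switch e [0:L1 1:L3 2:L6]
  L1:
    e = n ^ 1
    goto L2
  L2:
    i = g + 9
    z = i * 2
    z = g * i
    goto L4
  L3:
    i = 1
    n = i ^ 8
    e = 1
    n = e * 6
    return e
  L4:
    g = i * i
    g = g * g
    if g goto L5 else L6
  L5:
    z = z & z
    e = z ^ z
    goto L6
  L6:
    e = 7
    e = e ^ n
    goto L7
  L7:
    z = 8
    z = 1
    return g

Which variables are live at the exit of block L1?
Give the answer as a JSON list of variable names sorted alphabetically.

Answer: ["g", "n"]

Working:
Per-block:
  L0: def={e,g,n} ue=∅
  L1: def={e} ue={n}
  L2: def={i,z} ue={g}
  L3: def={e,i,n} ue=∅
  L4: def={g} ue={i}
  L5: def={e,z} ue={z}
  L6: def={e} ue={n}
  L7: def={z} ue={g}

Live sets:
  L0 li=∅ lo={g,n}
  L1 li={g,n} lo={g,n}
  L2 li={g,n} lo={i,n,z}
  L3 li=∅ lo=∅
  L4 li={i,n,z} lo={g,n,z}
  L5 li={g,n,z} lo={g,n}
  L6 li={g,n} lo={g}
  L7 li={g} lo=∅

live-out(L1) = ["g", "n"]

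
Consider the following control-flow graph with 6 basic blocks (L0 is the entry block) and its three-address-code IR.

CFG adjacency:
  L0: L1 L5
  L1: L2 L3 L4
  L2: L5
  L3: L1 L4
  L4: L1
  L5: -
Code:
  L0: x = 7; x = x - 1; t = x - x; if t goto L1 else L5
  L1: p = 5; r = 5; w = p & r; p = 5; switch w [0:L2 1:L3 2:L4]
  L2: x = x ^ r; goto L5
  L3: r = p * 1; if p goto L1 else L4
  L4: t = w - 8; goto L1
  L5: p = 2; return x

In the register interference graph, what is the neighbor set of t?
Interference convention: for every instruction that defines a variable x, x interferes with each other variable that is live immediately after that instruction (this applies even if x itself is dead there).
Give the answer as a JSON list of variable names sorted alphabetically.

Answer: ["x"]

Analysis:
Per-block:
  L0: {t,x} / ∅
  L1: {p,r,w} / ∅
  L2: {x} / {r,x}
  L3: {r} / {p}
  L4: {t} / {w}
  L5: {p} / {x}

Backward fixpoint:
  L0: in=∅ out={x}
  L1: in={x} out={p,r,w,x}
  L2: in={r,x} out={x}
  L3: in={p,w,x} out={w,x}
  L4: in={w,x} out={x}
  L5: in={x} out=∅

Interfere edges:
  p: {r,w,x}
  r: {p,w,x}
  t: {x}
  w: {p,r,x}
  x: {p,r,t,w}

N(t) = ["x"]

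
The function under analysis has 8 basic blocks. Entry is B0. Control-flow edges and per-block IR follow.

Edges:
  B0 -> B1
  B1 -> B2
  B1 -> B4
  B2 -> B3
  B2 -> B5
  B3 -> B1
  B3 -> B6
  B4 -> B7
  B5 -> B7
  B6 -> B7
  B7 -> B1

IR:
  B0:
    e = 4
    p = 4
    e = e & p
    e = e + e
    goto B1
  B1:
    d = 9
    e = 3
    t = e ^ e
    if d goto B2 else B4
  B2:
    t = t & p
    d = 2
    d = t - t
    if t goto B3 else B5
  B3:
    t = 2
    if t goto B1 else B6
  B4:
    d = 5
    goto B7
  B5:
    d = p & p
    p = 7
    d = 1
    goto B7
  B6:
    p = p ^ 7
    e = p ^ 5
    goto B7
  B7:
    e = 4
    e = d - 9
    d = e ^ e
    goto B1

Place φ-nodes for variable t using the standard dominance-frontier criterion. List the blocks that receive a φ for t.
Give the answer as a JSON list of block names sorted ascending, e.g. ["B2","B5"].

Answer: ["B1", "B7"]

Working:
idom tree: B1←B0 B2←B1 B3←B2 B4←B1 B5←B2 B6←B3 B7←B1
Dom∩ at merges:
  B1: preds {B0,B3,B7}: {B0} ∩ {B0,B1,B2,B3} ∩ {B0,B1,B7} = {B0}; idom=B0
  B7: preds {B4,B5,B6}: {B0,B1,B4} ∩ {B0,B1,B2,B5} ∩ {B0,B1,B2,B3,B6} = {B0,B1}; idom=B1

DF walk-up:
  B1←B0: walk · to B0
  B1←B3: walk B3→B2→B1 to B0
  B1←B7: walk B7→B1 to B0
  B7←B4: walk B4 to B1
  B7←B5: walk B5→B2 to B1
  B7←B6: walk B6→B3→B2 to B1
  B0: DF=∅
  B1: DF={B1}
  B2: DF={B1,B7}
  B3: DF={B1,B7}
  B4: DF={B7}
  B5: DF={B7}
  B6: DF={B7}
  B7: DF={B1}

φ for t: defs {B1,B2,B3}
  DF⁺ = {B1,B7}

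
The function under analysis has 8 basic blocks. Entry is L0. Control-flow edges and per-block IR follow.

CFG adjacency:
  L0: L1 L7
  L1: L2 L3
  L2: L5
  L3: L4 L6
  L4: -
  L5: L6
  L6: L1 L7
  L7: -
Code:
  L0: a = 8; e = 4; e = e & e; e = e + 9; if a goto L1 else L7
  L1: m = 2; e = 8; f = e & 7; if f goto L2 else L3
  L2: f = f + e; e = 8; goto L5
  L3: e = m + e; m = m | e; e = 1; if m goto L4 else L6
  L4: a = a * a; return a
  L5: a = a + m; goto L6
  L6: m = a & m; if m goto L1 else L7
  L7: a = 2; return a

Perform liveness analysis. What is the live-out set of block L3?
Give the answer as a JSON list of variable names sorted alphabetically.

def/use:
  L0 def {a,e} use ∅
  L1 def {e,f,m} use ∅
  L2 def {e,f} use {e,f}
  L3 def {e,m} use {e,m}
  L4 def {a} use {a}
  L5 def {a} use {a,m}
  L6 def {m} use {a,m}
  L7 def {a} use ∅

Live sets:
  live L0: ∅→{a}
  live L1: {a}→{a,e,f,m}
  live L2: {a,e,f,m}→{a,m}
  live L3: {a,e,m}→{a,m}
  live L4: {a}→∅
  live L5: {a,m}→{a,m}
  live L6: {a,m}→{a}
  live L7: ∅→∅

live-out(L3) = ["a", "m"]

Answer: ["a", "m"]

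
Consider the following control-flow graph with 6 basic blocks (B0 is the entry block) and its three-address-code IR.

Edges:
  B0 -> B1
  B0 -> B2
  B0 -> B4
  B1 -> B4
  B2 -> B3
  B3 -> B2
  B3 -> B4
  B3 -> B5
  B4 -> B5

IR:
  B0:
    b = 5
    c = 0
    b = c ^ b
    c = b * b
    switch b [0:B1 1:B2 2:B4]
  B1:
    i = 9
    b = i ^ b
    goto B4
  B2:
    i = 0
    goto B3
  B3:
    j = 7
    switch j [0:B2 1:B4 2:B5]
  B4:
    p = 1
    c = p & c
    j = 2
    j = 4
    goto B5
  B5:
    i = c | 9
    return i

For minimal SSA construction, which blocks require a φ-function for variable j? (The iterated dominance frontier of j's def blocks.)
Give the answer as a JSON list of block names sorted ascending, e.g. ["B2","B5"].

Answer: ["B2", "B4", "B5"]

Derivation:
idom tree: B1←B0 B2←B0 B3←B2 B4←B0 B5←B0
Dom at joins:
  B2: preds {B0,B3}: {B0} ∩ {B0,B2,B3} = {B0}; idom=B0
  B4: preds {B0,B1,B3}: {B0} ∩ {B0,B1} ∩ {B0,B2,B3} = {B0}; idom=B0
  B5: preds {B3,B4}: {B0,B2,B3} ∩ {B0,B4} = {B0}; idom=B0

Frontier:
  B2←B0: walk · to B0
  B2←B3: walk B3→B2 to B0
  B4←B0: walk · to B0
  B4←B1: walk B1 to B0
  B4←B3: walk B3→B2 to B0
  B5←B3: walk B3→B2 to B0
  B5←B4: walk B4 to B0
  DF(B0)=∅
  DF(B1)={B4}
  DF(B2)={B2,B4,B5}
  DF(B3)={B2,B4,B5}
  DF(B4)={B5}
  DF(B5)=∅

φ for j: defs {B3,B4}
  DF⁺ = {B2,B4,B5}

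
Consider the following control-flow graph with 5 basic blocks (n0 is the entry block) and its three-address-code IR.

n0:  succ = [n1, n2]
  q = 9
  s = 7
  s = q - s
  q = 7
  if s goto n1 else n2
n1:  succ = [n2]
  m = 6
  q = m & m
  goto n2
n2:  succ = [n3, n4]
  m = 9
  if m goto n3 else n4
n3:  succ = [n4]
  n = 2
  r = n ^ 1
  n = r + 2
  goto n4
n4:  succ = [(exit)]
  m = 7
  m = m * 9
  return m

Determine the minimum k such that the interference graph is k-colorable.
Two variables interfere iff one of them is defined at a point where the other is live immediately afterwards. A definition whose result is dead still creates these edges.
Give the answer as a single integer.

def/use:
  n0 def {q,s} use ∅
  n1 def {m,q} use ∅
  n2 def {m} use ∅
  n3 def {n,r} use ∅
  n4 def {m} use ∅

Backward fixpoint:
  n0: in=∅ out=∅
  n1: in=∅ out=∅
  n2: in=∅ out=∅
  n3: in=∅ out=∅
  n4: in=∅ out=∅

Interference:
  m: ∅
  n: ∅
  q: {s}
  r: ∅
  s: {q}

Colouring:
  {q,s} pairwise interfere (2-clique) ⇒ χ ≥ 2
  assign m→r0 n→r0 q→r0 r→r0 s→r1 — no edge inside a register ⇒ χ ≤ 2
  χ = 2

Answer: 2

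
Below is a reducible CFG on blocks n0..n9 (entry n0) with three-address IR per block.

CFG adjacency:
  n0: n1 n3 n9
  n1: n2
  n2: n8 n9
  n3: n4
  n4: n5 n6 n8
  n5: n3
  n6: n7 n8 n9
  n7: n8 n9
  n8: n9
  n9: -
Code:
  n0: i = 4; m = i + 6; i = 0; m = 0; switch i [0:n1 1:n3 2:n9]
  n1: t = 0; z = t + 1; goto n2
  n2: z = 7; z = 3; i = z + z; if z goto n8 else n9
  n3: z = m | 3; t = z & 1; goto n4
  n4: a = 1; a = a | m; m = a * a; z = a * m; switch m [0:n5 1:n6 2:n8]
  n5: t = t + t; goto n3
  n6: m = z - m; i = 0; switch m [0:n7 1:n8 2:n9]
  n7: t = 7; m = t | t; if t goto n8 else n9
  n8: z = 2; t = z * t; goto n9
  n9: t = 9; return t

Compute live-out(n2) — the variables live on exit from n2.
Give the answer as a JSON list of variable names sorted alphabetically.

Answer: ["t"]

Analysis:
Block summaries:
  n0: {i,m} / ∅
  n1: {t,z} / ∅
  n2: {i,z} / ∅
  n3: {t,z} / {m}
  n4: {a,m,z} / {m}
  n5: {t} / {t}
  n6: {i,m} / {m,z}
  n7: {m,t} / ∅
  n8: {t,z} / {t}
  n9: {t} / ∅

Backward fixpoint:
  live n0: ∅→{m}
  live n1: ∅→{t}
  live n2: {t}→{t}
  live n3: {m}→{m,t}
  live n4: {m,t}→{m,t,z}
  live n5: {m,t}→{m}
  live n6: {m,t,z}→{t}
  live n7: ∅→{t}
  live n8: {t}→∅
  live n9: ∅→∅

live-out(n2) = ["t"]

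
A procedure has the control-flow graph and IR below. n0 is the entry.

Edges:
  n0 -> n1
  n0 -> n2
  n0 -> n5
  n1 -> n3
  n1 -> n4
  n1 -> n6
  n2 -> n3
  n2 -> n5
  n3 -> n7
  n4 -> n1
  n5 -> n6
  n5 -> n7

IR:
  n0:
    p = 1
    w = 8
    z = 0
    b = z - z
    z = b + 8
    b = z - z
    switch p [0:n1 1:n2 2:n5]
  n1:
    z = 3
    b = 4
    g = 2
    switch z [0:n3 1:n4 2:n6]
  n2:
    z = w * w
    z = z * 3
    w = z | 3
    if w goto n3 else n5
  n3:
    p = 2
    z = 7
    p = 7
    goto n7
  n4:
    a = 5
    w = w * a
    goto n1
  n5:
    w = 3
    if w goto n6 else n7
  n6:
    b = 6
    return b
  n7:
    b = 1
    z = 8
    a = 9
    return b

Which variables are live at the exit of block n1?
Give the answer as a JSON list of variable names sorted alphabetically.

Answer: ["w"]

Derivation:
Block summaries:
  n0: def={b,p,w,z} ue=∅
  n1: def={b,g,z} ue=∅
  n2: def={w,z} ue={w}
  n3: def={p,z} ue=∅
  n4: def={a,w} ue={w}
  n5: def={w} ue=∅
  n6: def={b} ue=∅
  n7: def={a,b,z} ue=∅

Live sets:
  live n0: ∅→{w}
  live n1: {w}→{w}
  live n2: {w}→∅
  live n3: ∅→∅
  live n4: {w}→{w}
  live n5: ∅→∅
  live n6: ∅→∅
  live n7: ∅→∅

live-out(n1) = ["w"]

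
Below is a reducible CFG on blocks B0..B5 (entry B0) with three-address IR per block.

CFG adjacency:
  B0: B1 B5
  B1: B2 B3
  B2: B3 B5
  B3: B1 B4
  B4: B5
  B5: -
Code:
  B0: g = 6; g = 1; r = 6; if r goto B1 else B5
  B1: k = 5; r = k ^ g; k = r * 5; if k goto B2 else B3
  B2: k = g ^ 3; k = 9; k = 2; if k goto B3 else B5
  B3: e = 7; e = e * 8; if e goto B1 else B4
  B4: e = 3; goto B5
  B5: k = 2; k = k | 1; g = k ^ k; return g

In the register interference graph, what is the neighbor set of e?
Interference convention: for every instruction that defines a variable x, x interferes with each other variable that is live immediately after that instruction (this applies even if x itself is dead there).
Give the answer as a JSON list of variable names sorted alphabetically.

Per-block:
  B0: {g,r} / ∅
  B1: {k,r} / {g}
  B2: {k} / {g}
  B3: {e} / ∅
  B4: {e} / ∅
  B5: {g,k} / ∅

Liveness:
  B0 li=∅ lo={g}
  B1 li={g} lo={g}
  B2 li={g} lo={g}
  B3 li={g} lo={g}
  B4 li=∅ lo=∅
  B5 li=∅ lo=∅

Conflict graph:
  e: {g}
  g: {e,k,r}
  k: {g}
  r: {g}

N(e) = ["g"]

Answer: ["g"]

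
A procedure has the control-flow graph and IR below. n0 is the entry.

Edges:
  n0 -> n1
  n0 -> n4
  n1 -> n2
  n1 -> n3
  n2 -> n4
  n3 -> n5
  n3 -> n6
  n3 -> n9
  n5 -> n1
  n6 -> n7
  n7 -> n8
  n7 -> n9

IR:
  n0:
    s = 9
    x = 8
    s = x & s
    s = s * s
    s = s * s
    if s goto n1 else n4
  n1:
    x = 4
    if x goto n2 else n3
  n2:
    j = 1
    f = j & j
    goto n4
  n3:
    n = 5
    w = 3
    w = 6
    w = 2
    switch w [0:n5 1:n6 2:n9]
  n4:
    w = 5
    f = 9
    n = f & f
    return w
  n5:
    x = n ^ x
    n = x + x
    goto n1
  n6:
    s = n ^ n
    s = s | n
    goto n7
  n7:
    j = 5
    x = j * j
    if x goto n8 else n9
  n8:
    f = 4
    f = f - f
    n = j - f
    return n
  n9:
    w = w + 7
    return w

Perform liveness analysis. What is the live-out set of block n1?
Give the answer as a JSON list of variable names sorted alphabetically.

Per-block:
  n0: def={s,x} ue=∅
  n1: def={x} ue=∅
  n2: def={f,j} ue=∅
  n3: def={n,w} ue=∅
  n4: def={f,n,w} ue=∅
  n5: def={n,x} ue={n,x}
  n6: def={s} ue={n}
  n7: def={j,x} ue=∅
  n8: def={f,n} ue={j}
  n9: def={w} ue={w}

Backward fixpoint:
  n0 li=∅ lo=∅
  n1 li=∅ lo={x}
  n2 li=∅ lo=∅
  n3 li={x} lo={n,w,x}
  n4 li=∅ lo=∅
  n5 li={n,x} lo=∅
  n6 li={n,w} lo={w}
  n7 li={w} lo={j,w}
  n8 li={j} lo=∅
  n9 li={w} lo=∅

live-out(n1) = ["x"]

Answer: ["x"]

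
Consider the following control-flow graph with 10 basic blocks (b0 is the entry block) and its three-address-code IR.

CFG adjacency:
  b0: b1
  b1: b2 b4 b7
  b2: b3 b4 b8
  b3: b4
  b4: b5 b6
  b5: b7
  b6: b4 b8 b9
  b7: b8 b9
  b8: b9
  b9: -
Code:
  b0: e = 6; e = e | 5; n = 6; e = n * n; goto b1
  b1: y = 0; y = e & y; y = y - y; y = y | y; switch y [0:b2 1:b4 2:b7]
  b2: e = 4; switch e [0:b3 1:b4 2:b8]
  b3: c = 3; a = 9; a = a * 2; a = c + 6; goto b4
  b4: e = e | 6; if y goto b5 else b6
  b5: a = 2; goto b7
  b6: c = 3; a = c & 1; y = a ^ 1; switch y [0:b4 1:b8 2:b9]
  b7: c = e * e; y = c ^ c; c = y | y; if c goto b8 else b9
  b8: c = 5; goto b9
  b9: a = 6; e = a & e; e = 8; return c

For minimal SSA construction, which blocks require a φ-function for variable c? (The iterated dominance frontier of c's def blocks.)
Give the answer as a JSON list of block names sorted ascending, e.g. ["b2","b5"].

idom tree: b1←b0 b2←b1 b3←b2 b4←b1 b5←b4 b6←b4 b7←b1 b8←b1 b9←b1
Dom at joins:
  b4: preds {b1,b2,b3,b6}: {b0,b1} ∩ {b0,b1,b2} ∩ {b0,b1,b2,b3} ∩ {b0,b1,b4,b6} = {b0,b1}; idom=b1
  b7: preds {b1,b5}: {b0,b1} ∩ {b0,b1,b4,b5} = {b0,b1}; idom=b1
  b8: preds {b2,b6,b7}: {b0,b1,b2} ∩ {b0,b1,b4,b6} ∩ {b0,b1,b7} = {b0,b1}; idom=b1
  b9: preds {b6,b7,b8}: {b0,b1,b4,b6} ∩ {b0,b1,b7} ∩ {b0,b1,b8} = {b0,b1}; idom=b1

Frontier:
  join b4 pred b1: · stop@b1
  join b4 pred b2: b2 stop@b1
  join b4 pred b3: b3→b2 stop@b1
  join b4 pred b6: b6→b4 stop@b1
  join b7 pred b1: · stop@b1
  join b7 pred b5: b5→b4 stop@b1
  join b8 pred b2: b2 stop@b1
  join b8 pred b6: b6→b4 stop@b1
  join b8 pred b7: b7 stop@b1
  join b9 pred b6: b6→b4 stop@b1
  join b9 pred b7: b7 stop@b1
  join b9 pred b8: b8 stop@b1
  b0 → ∅
  b1 → ∅
  b2 → {b4,b8}
  b3 → {b4}
  b4 → {b4,b7,b8,b9}
  b5 → {b7}
  b6 → {b4,b8,b9}
  b7 → {b8,b9}
  b8 → {b9}
  b9 → ∅

φ for c: defs {b3,b6,b7,b8}
  DF⁺ = {b4,b7,b8,b9}

Answer: ["b4", "b7", "b8", "b9"]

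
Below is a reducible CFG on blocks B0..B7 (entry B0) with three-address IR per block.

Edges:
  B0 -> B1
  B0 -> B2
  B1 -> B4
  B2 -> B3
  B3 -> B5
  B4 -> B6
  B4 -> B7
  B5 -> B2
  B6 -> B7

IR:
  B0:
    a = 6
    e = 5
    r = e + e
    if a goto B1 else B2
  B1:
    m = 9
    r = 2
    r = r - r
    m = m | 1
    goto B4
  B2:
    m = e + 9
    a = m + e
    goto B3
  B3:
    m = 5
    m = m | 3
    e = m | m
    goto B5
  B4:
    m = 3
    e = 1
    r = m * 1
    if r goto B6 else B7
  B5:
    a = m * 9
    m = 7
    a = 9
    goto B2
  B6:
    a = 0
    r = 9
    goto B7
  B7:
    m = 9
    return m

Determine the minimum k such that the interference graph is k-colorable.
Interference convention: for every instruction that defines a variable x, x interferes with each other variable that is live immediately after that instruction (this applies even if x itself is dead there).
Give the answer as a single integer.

Block summaries:
  B0: def={a,e,r} ue=∅
  B1: def={m,r} ue=∅
  B2: def={a,m} ue={e}
  B3: def={e,m} ue=∅
  B4: def={e,m,r} ue=∅
  B5: def={a,m} ue={m}
  B6: def={a,r} ue=∅
  B7: def={m} ue=∅

Backward fixpoint:
  B0 li=∅ lo={e}
  B1 li=∅ lo=∅
  B2 li={e} lo=∅
  B3 li=∅ lo={e,m}
  B4 li=∅ lo=∅
  B5 li={e,m} lo={e}
  B6 li=∅ lo=∅
  B7 li=∅ lo=∅

Interfere edges:
  a — {e,r}
  e — {a,m,r}
  m — {e,r}
  r — {a,e,m}

Colouring:
  lower bound: {a,e,r} mutually conflict ⇒ χ ≥ 3
  3-colouring: c0={e}  c1={r}  c2={a,m}
  χ = 3

Answer: 3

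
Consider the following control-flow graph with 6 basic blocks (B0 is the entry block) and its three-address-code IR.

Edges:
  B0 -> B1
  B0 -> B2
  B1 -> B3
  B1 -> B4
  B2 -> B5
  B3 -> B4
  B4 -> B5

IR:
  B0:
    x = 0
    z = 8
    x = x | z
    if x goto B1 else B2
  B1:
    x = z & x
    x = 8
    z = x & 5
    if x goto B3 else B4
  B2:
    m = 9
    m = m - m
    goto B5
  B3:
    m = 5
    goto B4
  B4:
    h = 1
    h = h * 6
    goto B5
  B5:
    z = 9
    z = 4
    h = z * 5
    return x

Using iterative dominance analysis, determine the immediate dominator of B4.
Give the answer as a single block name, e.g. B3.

Answer: B1

Working:
idom tree: B1←B0 B2←B0 B3←B1 B4←B1 B5←B0
Join-block Dom:
  B4: preds {B1,B3}: {B0,B1} ∩ {B0,B1,B3} = {B0,B1}; idom=B1
  B5: preds {B2,B4}: {B0,B2} ∩ {B0,B1,B4} = {B0}; idom=B0

idom(B4) = B1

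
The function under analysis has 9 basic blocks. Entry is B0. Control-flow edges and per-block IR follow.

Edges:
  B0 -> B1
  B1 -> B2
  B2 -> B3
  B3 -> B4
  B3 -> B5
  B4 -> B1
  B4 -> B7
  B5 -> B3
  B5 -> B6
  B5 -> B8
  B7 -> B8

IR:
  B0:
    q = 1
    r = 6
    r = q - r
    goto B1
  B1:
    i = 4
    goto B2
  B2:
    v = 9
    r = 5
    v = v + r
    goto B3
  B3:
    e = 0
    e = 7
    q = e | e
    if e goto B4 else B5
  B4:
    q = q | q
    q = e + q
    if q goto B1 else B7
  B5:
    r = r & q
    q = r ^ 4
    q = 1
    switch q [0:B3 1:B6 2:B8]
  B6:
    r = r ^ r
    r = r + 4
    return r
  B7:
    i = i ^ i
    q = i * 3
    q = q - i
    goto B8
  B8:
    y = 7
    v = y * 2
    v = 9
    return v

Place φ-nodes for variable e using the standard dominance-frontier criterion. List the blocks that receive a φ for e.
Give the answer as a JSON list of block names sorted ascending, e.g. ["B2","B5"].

Answer: ["B1", "B3"]

Derivation:
idom tree: B1←B0 B2←B1 B3←B2 B4←B3 B5←B3 B6←B5 B7←B4 B8←B3
Join-block Dom:
  B1: preds {B0,B4}: {B0} ∩ {B0,B1,B2,B3,B4} = {B0}; idom=B0
  B3: preds {B2,B5}: {B0,B1,B2} ∩ {B0,B1,B2,B3,B5} = {B0,B1,B2}; idom=B2
  B8: preds {B5,B7}: {B0,B1,B2,B3,B5} ∩ {B0,B1,B2,B3,B4,B7} = {B0,B1,B2,B3}; idom=B3

DF walk-up:
  join B1 pred B0: · stop@B0
  join B1 pred B4: B4→B3→B2→B1 stop@B0
  join B3 pred B2: · stop@B2
  join B3 pred B5: B5→B3 stop@B2
  join B8 pred B5: B5 stop@B3
  join B8 pred B7: B7→B4 stop@B3
  DF(B0)=∅
  DF(B1)={B1}
  DF(B2)={B1}
  DF(B3)={B1,B3}
  DF(B4)={B1,B8}
  DF(B5)={B3,B8}
  DF(B6)=∅
  DF(B7)={B8}
  DF(B8)=∅

φ for e: defs {B3}
  DF⁺ = {B1,B3}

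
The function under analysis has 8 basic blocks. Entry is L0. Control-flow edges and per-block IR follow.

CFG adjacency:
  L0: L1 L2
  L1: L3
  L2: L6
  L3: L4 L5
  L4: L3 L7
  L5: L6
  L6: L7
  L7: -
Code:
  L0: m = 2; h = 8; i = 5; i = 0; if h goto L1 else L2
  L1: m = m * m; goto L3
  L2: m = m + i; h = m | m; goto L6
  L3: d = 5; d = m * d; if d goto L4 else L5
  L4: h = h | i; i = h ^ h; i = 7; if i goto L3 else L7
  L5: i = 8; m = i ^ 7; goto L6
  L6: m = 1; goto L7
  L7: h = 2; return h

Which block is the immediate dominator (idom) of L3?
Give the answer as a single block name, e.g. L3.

Answer: L1

Derivation:
idom tree: L1←L0 L2←L0 L3←L1 L4←L3 L5←L3 L6←L0 L7←L0
Dom∩ at merges:
  L3: preds {L1,L4}: {L0,L1} ∩ {L0,L1,L3,L4} = {L0,L1}; idom=L1
  L6: preds {L2,L5}: {L0,L2} ∩ {L0,L1,L3,L5} = {L0}; idom=L0
  L7: preds {L4,L6}: {L0,L1,L3,L4} ∩ {L0,L6} = {L0}; idom=L0

idom(L3) = L1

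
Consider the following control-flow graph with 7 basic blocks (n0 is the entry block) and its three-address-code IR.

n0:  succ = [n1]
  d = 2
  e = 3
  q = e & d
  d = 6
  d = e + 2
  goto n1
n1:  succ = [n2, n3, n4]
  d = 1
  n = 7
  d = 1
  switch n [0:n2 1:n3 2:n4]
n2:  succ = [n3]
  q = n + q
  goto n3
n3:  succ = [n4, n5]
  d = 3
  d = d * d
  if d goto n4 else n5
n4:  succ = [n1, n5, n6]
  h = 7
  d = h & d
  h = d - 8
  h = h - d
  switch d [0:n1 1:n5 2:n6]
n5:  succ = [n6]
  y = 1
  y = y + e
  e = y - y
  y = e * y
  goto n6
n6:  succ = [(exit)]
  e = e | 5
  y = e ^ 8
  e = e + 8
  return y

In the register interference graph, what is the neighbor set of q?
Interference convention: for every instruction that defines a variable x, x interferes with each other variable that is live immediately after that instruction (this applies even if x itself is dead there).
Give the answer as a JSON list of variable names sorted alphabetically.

Answer: ["d", "e", "h", "n"]

Working:
Block summaries:
  n0: def={d,e,q} ue=∅
  n1: def={d,n} ue=∅
  n2: def={q} ue={n,q}
  n3: def={d} ue=∅
  n4: def={d,h} ue={d}
  n5: def={e,y} ue={e}
  n6: def={e,y} ue={e}

Liveness:
  n0 li=∅ lo={e,q}
  n1 li={e,q} lo={d,e,n,q}
  n2 li={e,n,q} lo={e,q}
  n3 li={e,q} lo={d,e,q}
  n4 li={d,e,q} lo={e,q}
  n5 li={e} lo={e}
  n6 li={e} lo=∅

Interference:
  d — {e,h,n,q}
  e — {d,h,n,q,y}
  h — {d,e,q}
  n — {d,e,q}
  q — {d,e,h,n}
  y — {e}

N(q) = ["d", "e", "h", "n"]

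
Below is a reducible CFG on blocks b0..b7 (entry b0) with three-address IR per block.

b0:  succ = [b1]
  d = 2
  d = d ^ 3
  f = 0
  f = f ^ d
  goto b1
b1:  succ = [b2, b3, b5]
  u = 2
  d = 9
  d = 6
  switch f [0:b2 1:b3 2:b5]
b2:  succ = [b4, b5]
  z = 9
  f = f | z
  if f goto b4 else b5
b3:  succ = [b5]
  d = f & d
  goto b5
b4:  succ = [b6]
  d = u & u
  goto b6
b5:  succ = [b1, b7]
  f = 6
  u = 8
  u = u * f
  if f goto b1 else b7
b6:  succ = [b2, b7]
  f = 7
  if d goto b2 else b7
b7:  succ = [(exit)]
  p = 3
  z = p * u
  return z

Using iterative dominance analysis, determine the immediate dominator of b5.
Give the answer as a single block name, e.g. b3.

Answer: b1

Analysis:
idom tree: b1←b0 b2←b1 b3←b1 b4←b2 b5←b1 b6←b4 b7←b1
Dom at joins:
  b1: preds {b0,b5}: {b0} ∩ {b0,b1,b5} = {b0}; idom=b0
  b2: preds {b1,b6}: {b0,b1} ∩ {b0,b1,b2,b4,b6} = {b0,b1}; idom=b1
  b5: preds {b1,b2,b3}: {b0,b1} ∩ {b0,b1,b2} ∩ {b0,b1,b3} = {b0,b1}; idom=b1
  b7: preds {b5,b6}: {b0,b1,b5} ∩ {b0,b1,b2,b4,b6} = {b0,b1}; idom=b1

idom(b5) = b1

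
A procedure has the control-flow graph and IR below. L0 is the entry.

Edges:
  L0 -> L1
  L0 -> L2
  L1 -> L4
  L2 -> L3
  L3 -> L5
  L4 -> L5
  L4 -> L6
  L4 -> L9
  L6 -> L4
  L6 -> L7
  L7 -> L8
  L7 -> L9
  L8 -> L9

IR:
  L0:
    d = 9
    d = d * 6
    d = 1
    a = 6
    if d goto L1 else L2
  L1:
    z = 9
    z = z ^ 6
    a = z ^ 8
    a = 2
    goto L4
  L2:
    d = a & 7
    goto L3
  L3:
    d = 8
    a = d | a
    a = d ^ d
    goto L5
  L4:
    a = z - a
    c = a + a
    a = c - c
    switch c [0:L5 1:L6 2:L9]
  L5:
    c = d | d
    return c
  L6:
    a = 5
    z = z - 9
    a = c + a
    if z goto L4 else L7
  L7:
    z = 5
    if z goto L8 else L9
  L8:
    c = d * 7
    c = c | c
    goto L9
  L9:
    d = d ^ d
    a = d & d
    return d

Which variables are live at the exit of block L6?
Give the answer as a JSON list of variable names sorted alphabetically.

Answer: ["a", "d", "z"]

Working:
def/use:
  L0 def {a,d} use ∅
  L1 def {a,z} use ∅
  L2 def {d} use {a}
  L3 def {a,d} use {a}
  L4 def {a,c} use {a,z}
  L5 def {c} use {d}
  L6 def {a,z} use {c,z}
  L7 def {z} use ∅
  L8 def {c} use {d}
  L9 def {a,d} use {d}

Live sets:
  live L0: ∅→{a,d}
  live L1: {d}→{a,d,z}
  live L2: {a}→{a}
  live L3: {a}→{d}
  live L4: {a,d,z}→{c,d,z}
  live L5: {d}→∅
  live L6: {c,d,z}→{a,d,z}
  live L7: {d}→{d}
  live L8: {d}→{d}
  live L9: {d}→∅

live-out(L6) = ["a", "d", "z"]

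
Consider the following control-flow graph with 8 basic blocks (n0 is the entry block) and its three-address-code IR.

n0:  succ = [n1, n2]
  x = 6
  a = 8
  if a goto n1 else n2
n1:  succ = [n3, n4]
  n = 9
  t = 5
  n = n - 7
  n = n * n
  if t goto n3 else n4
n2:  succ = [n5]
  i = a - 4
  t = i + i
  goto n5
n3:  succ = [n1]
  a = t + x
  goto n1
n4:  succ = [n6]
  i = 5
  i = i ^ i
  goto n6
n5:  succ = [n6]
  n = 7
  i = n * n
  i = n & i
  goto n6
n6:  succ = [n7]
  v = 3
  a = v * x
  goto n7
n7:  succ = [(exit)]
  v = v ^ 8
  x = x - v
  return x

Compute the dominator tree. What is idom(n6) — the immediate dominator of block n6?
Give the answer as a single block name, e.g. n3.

Answer: n0

Working:
idom tree: n1←n0 n2←n0 n3←n1 n4←n1 n5←n2 n6←n0 n7←n6
Dom∩ at merges:
  n1: preds {n0,n3}: {n0} ∩ {n0,n1,n3} = {n0}; idom=n0
  n6: preds {n4,n5}: {n0,n1,n4} ∩ {n0,n2,n5} = {n0}; idom=n0

idom(n6) = n0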